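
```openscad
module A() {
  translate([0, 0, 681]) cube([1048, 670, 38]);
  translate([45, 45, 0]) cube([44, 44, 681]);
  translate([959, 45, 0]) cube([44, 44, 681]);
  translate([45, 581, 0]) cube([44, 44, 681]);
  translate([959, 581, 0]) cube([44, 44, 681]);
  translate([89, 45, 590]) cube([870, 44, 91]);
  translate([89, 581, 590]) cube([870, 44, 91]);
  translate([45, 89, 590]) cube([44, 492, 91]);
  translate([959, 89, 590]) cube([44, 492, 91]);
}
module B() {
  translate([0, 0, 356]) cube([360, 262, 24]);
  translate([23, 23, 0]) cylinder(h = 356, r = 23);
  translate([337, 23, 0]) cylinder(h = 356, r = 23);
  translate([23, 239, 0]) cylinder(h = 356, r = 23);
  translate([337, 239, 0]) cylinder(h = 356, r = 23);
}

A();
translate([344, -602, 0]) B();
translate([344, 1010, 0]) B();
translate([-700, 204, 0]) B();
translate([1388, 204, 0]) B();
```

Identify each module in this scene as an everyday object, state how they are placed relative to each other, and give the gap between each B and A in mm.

A is a table. B is a stool. Four stools sit around the table at the −y, +y, −x, +x sides. The gap between each stool and the table is 340 mm.

Each stool's nearest face is 340 mm from the table's bounding box.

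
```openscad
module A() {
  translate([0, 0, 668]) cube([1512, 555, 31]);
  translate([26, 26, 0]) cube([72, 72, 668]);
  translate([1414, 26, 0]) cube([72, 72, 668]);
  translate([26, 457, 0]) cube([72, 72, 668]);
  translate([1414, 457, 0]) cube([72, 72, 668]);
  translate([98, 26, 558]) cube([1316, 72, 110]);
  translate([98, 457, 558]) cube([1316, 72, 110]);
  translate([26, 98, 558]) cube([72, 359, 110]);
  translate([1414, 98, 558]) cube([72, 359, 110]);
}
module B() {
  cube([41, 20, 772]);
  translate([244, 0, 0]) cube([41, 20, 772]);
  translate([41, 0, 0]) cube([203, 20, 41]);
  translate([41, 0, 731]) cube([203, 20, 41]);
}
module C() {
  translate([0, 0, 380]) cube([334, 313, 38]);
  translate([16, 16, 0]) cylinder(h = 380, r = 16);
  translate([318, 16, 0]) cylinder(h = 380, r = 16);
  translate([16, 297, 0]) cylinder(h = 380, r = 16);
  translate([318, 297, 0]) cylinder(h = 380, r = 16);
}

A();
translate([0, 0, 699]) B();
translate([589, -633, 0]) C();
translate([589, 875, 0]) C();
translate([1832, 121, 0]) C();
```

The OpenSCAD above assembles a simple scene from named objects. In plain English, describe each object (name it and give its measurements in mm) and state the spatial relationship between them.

A is a rectangular dining table. The top is 1512×555×31 mm with its upper surface at z = 699 mm. It stands on four 72×72 mm square legs, each inset 26 mm from the nearest pair of top edges, running from the floor to the underside of the top. Four apron rails, 72 mm thick and 110 mm tall, run between adjacent legs with their top edges flush with the underside of the top and their outer faces flush with the legs' outer faces.

B is a rectangular picture frame lying in the x–z plane (depth along y). The opening is 203 mm wide (x) by 690 mm tall (z), surrounded by a border 41 mm wide on all four sides. The frame is 20 mm deep and is made of two full-height vertical stiles with two horizontal rails fitted between them.

C is a four-legged stool. The seat is a 334×313×38 mm slab whose top surface is at z = 418 mm; four round legs, each 32 mm in diameter, run from the floor (z = 0) to the underside of the seat, each leg's axis is inset half a diameter from the nearest pair of seat edges (so the leg's bounding box is flush with the corner).

The picture frame is on top of the table. Three stools sit around the table at the −y, +y, +x sides.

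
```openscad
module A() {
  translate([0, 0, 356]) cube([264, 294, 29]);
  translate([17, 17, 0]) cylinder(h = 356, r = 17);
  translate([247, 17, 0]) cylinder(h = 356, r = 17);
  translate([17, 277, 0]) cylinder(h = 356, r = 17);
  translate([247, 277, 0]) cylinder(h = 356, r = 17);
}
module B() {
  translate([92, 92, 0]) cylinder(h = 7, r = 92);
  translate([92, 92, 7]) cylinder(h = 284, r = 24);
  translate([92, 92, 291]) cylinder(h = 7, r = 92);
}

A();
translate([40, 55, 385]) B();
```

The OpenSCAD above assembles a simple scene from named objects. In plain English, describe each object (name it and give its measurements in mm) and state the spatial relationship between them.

A is a four-legged stool. The seat is 264×294 mm, 29 mm thick, top at z = 385 mm. It stands on four round legs, each 34 mm in diameter, from z = 0 to the seat underside, each leg's axis is inset half a diameter from the nearest pair of seat edges (so the leg's bounding box is flush with the corner).

B is a spool: two coaxial disc flanges of radius 92 mm and thickness 7 mm, joined by a core cylinder of radius 24 mm and height 284 mm. The lower flange rests on z = 0 and the three cylinders share a vertical axis.

The spool is on top of the stool, centred.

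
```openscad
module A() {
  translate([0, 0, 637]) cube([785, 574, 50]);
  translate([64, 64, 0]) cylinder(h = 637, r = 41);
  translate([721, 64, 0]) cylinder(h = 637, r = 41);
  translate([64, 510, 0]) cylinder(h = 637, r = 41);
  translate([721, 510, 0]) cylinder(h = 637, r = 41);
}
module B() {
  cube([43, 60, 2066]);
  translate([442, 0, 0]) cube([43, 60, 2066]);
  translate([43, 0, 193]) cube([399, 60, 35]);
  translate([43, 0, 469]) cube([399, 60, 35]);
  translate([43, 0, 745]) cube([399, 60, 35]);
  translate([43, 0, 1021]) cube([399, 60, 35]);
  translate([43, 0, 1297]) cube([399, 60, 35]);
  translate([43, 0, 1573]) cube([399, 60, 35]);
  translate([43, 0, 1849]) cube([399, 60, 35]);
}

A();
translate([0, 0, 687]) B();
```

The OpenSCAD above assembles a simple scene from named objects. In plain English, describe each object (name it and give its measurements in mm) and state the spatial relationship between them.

A is a table with a 785×574 mm rectangular top, 50 mm thick, top surface at z = 687 mm, supported by four round legs of 82 mm diameter, each leg's bounding box inset 23 mm from the nearest pair of top edges, running from the floor.

B is a wooden ladder with two side rails of 43×60 mm section and 2066 mm height, set 485 mm apart overall. Between them run 7 rectangular rungs (60 mm deep, 35 mm thick), front faces flush with the rails' −y face. The bottom of the first rung is 193 mm above the floor and each subsequent rung is 276 mm higher than the one below.

The ladder is on top of the table.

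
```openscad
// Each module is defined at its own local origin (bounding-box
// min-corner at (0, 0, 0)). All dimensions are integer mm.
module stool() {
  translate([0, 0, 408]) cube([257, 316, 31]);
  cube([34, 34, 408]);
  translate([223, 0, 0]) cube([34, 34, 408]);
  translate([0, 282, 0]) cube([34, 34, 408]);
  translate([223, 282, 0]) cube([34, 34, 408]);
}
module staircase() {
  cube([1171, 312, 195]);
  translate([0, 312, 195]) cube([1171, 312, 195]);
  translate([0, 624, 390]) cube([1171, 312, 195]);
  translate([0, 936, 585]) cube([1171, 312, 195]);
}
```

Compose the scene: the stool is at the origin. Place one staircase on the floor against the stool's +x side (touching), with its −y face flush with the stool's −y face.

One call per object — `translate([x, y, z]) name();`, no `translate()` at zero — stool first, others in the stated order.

stool();
translate([257, 0, 0]) staircase();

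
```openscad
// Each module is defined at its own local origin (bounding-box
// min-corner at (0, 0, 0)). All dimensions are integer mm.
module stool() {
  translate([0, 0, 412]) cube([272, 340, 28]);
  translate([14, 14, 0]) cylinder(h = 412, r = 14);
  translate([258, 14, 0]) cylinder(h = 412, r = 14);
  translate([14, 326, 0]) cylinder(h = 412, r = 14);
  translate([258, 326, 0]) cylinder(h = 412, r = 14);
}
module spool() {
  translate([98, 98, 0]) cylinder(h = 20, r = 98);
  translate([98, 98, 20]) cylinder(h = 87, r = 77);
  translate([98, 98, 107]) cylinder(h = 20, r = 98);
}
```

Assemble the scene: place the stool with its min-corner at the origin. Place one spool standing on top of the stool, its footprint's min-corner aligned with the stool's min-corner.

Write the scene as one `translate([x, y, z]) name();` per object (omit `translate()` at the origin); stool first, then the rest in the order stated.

stool();
translate([0, 0, 440]) spool();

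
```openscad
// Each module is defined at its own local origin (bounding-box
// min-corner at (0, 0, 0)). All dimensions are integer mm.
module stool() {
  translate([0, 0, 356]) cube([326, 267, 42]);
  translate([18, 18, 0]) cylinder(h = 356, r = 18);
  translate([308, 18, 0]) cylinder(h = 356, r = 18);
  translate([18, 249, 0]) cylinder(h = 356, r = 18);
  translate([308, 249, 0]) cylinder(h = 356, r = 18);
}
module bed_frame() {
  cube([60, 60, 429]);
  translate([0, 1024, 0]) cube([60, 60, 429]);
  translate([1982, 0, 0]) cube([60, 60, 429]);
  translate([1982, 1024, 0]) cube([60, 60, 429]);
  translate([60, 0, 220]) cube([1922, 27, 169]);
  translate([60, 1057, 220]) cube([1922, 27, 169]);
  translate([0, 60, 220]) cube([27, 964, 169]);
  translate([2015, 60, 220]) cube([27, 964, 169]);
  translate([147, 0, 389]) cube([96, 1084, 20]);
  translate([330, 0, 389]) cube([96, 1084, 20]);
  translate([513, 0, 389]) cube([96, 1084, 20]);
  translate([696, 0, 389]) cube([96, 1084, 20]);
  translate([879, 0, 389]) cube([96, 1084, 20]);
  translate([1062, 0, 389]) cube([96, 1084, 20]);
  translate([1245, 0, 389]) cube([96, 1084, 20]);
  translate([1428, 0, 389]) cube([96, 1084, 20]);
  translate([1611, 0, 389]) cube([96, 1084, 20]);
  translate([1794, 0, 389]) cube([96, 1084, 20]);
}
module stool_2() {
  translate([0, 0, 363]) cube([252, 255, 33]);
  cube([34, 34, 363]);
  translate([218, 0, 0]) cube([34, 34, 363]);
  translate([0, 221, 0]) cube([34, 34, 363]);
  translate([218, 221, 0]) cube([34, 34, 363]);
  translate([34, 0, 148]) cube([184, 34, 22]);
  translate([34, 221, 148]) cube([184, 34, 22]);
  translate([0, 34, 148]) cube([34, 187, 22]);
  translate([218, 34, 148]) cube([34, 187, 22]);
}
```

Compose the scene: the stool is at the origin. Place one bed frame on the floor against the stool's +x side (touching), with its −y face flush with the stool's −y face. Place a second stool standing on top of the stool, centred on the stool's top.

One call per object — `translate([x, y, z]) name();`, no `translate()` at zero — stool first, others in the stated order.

stool();
translate([326, 0, 0]) bed_frame();
translate([37, 6, 398]) stool_2();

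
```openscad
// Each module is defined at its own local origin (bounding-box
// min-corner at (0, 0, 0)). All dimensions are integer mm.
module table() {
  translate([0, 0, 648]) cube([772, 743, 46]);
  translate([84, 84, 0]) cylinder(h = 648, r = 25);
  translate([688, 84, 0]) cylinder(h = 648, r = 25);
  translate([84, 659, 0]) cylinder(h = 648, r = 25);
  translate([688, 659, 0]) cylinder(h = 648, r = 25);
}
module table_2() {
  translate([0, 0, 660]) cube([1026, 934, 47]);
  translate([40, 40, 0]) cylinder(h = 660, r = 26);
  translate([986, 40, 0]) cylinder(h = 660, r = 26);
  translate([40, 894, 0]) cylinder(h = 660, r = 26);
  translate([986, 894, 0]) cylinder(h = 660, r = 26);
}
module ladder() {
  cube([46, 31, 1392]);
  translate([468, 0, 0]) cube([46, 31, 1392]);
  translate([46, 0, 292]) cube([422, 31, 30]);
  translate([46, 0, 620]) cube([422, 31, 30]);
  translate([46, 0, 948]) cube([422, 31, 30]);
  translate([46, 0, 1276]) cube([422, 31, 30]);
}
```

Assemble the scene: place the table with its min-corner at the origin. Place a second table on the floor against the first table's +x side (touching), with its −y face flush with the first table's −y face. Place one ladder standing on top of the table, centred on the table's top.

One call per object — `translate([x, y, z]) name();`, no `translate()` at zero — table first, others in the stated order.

table();
translate([772, 0, 0]) table_2();
translate([129, 356, 694]) ladder();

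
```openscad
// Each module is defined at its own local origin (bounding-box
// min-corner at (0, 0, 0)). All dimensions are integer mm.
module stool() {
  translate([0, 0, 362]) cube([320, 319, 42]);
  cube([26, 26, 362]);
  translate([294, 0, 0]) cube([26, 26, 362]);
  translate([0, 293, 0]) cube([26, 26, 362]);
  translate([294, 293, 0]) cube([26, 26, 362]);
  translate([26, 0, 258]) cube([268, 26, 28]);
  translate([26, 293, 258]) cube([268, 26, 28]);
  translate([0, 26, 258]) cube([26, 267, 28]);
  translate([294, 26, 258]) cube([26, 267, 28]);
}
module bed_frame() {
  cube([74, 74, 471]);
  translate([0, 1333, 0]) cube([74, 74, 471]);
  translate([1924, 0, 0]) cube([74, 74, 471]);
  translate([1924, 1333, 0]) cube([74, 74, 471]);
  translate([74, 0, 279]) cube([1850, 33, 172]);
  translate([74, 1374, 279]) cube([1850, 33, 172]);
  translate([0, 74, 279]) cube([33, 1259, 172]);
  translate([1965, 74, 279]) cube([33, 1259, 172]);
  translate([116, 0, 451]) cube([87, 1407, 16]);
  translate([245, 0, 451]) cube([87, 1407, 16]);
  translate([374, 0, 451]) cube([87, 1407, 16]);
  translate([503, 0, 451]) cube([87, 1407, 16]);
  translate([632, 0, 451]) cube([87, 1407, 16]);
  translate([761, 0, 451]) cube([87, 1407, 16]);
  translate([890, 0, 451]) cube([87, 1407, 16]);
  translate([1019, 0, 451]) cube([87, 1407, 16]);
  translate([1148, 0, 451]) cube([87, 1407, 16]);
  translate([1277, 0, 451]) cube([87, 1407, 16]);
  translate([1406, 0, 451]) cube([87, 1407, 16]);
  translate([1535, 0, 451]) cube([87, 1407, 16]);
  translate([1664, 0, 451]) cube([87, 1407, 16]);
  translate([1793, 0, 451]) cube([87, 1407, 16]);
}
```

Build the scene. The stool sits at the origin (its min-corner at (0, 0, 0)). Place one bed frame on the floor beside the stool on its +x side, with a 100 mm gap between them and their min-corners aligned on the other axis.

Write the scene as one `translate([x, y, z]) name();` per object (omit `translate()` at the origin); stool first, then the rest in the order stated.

stool();
translate([420, 0, 0]) bed_frame();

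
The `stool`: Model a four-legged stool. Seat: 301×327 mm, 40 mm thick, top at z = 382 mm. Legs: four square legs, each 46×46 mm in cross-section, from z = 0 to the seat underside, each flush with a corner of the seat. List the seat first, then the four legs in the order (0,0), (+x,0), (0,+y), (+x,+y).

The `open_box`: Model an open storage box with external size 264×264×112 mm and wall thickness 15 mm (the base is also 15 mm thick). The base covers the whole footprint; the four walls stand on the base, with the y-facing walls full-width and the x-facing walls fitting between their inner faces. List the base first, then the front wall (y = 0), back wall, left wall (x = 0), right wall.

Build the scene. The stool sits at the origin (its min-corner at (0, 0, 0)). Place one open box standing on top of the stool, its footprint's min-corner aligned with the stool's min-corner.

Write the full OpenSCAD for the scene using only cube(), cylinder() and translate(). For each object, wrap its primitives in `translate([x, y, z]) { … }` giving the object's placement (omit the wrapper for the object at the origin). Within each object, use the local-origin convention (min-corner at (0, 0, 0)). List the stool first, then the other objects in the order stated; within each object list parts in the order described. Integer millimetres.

translate([0, 0, 342]) cube([301, 327, 40]);
cube([46, 46, 342]);
translate([255, 0, 0]) cube([46, 46, 342]);
translate([0, 281, 0]) cube([46, 46, 342]);
translate([255, 281, 0]) cube([46, 46, 342]);
translate([0, 0, 382]) {
  cube([264, 264, 15]);
  translate([0, 0, 15]) cube([264, 15, 97]);
  translate([0, 249, 15]) cube([264, 15, 97]);
  translate([0, 15, 15]) cube([15, 234, 97]);
  translate([249, 15, 15]) cube([15, 234, 97]);
}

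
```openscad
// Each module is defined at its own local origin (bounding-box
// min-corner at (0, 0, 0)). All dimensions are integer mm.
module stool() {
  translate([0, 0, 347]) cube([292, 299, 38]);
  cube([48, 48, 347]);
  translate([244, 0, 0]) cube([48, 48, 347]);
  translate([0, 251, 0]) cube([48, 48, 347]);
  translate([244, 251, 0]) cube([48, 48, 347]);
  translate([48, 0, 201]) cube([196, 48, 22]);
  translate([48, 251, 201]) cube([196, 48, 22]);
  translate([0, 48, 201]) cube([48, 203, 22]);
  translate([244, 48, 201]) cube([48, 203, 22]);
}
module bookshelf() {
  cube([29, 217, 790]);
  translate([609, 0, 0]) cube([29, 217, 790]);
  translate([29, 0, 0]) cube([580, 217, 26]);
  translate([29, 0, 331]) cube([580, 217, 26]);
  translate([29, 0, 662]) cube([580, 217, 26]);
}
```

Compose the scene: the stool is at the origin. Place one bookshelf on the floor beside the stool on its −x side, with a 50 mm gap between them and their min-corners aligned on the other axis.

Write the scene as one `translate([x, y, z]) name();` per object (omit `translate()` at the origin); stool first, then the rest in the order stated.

stool();
translate([-688, 0, 0]) bookshelf();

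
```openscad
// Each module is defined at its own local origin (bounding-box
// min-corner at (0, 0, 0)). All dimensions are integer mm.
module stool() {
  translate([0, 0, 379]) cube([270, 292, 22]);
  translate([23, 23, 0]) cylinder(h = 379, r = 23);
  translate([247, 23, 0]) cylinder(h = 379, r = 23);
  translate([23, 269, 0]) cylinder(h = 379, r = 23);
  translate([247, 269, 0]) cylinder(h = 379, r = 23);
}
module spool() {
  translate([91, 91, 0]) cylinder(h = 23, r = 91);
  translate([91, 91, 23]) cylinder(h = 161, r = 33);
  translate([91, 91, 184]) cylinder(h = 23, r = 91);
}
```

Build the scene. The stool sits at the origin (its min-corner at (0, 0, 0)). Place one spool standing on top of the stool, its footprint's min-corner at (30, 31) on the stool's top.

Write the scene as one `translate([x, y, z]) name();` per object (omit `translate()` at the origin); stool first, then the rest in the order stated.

stool();
translate([30, 31, 401]) spool();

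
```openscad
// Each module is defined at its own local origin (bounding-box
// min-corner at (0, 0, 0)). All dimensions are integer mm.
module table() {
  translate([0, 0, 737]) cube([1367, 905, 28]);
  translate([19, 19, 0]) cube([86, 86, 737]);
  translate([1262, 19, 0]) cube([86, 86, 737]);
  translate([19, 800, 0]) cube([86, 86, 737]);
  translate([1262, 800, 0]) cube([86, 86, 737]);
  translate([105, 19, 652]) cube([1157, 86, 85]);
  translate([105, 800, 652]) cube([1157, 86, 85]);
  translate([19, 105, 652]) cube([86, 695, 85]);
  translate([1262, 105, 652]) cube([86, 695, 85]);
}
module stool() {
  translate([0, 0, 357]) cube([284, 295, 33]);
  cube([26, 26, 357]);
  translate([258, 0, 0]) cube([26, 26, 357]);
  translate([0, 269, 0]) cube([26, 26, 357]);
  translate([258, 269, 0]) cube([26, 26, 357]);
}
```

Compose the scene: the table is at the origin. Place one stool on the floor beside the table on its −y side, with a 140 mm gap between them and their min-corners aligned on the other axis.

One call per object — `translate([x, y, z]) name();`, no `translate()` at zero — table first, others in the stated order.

table();
translate([0, -435, 0]) stool();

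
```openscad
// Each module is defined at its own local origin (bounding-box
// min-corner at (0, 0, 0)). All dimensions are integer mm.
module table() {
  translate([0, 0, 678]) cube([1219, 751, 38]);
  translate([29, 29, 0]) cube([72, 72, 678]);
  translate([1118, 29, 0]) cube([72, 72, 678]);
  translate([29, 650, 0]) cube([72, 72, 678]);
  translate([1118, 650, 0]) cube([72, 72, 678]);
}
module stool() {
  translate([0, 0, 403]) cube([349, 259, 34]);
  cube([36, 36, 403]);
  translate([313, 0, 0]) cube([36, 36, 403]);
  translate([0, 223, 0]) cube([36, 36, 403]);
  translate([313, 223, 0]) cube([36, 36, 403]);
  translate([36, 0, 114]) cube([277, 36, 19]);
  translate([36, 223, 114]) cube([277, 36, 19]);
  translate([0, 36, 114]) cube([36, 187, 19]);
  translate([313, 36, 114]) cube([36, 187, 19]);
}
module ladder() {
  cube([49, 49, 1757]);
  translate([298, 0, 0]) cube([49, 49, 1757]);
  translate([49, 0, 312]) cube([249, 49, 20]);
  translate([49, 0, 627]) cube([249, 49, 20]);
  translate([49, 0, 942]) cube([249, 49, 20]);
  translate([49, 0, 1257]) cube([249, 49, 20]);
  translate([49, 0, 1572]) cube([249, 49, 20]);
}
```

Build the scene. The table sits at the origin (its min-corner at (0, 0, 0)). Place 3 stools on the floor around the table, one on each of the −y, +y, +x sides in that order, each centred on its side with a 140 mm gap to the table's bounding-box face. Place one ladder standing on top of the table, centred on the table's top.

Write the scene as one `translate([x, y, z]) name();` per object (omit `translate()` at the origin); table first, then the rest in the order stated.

table();
translate([435, -399, 0]) stool();
translate([435, 891, 0]) stool();
translate([1359, 246, 0]) stool();
translate([436, 351, 716]) ladder();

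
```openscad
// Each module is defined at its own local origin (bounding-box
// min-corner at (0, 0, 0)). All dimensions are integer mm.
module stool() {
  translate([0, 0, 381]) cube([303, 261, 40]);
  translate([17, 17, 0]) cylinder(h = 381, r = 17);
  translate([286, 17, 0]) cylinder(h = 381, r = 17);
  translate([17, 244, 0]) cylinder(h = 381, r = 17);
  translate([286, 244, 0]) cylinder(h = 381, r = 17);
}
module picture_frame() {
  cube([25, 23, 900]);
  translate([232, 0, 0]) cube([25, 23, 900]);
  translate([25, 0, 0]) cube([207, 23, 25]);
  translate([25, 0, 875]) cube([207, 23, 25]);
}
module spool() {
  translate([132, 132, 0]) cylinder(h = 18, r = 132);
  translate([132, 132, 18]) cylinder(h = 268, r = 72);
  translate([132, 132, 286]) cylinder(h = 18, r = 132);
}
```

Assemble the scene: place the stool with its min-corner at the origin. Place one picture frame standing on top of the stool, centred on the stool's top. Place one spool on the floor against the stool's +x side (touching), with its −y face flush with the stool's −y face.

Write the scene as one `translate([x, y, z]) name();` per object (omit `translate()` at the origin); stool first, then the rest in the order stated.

stool();
translate([23, 119, 421]) picture_frame();
translate([303, 0, 0]) spool();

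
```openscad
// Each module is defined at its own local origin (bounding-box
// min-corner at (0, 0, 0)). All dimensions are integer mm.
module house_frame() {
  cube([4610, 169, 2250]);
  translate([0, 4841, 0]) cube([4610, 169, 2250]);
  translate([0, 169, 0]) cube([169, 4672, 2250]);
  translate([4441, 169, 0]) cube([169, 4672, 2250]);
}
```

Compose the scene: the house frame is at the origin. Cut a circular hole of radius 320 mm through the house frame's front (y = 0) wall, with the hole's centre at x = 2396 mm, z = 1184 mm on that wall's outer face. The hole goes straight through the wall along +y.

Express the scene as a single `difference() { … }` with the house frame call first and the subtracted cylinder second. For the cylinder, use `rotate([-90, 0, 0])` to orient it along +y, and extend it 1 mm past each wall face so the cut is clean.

difference() {
  house_frame();
  translate([2396, -1, 1184]) rotate([-90, 0, 0]) cylinder(h = 171, r = 320);
}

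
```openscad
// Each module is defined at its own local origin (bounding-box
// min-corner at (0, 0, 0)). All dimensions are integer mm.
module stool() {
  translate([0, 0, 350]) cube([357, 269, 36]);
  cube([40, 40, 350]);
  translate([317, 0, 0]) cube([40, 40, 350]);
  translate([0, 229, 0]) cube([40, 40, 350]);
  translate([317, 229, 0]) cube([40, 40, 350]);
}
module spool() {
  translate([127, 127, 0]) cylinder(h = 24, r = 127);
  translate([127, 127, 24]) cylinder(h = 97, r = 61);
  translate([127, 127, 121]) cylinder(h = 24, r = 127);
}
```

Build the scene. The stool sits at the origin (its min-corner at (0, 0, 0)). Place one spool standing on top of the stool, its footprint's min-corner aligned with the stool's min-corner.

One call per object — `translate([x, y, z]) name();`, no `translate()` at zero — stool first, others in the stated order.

stool();
translate([0, 0, 386]) spool();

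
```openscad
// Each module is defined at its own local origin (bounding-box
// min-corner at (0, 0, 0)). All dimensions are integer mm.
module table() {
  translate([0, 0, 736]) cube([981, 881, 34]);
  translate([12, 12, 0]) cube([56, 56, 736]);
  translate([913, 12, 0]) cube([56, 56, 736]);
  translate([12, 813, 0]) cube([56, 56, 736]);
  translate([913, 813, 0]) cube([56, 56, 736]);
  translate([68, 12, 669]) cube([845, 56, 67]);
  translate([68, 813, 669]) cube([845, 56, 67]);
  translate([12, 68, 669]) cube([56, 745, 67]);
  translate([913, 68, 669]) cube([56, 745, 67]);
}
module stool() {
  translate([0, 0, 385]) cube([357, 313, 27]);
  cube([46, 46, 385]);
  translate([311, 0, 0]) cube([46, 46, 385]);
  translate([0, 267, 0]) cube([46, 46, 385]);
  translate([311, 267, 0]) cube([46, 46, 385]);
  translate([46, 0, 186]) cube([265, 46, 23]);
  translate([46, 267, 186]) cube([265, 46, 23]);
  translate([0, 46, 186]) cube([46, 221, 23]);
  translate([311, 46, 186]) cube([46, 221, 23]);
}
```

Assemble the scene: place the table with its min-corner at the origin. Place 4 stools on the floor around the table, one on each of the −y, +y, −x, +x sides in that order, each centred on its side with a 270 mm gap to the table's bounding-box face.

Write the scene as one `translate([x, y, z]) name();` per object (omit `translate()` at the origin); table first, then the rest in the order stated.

table();
translate([312, -583, 0]) stool();
translate([312, 1151, 0]) stool();
translate([-627, 284, 0]) stool();
translate([1251, 284, 0]) stool();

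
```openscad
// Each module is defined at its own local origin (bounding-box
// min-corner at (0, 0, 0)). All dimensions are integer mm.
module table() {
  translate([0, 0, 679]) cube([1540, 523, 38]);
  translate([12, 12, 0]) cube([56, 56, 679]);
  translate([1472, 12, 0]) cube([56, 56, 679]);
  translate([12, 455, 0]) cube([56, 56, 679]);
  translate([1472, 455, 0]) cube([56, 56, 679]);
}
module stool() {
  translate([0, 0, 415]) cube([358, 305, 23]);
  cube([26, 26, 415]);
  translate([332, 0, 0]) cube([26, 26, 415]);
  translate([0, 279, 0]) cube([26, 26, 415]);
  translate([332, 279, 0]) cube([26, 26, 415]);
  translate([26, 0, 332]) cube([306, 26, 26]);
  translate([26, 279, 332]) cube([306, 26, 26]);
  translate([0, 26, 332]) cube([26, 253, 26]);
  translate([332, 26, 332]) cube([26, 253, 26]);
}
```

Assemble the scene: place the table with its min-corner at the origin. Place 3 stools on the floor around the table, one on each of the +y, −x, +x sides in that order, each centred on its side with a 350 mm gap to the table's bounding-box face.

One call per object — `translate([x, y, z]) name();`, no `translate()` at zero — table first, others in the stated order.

table();
translate([591, 873, 0]) stool();
translate([-708, 109, 0]) stool();
translate([1890, 109, 0]) stool();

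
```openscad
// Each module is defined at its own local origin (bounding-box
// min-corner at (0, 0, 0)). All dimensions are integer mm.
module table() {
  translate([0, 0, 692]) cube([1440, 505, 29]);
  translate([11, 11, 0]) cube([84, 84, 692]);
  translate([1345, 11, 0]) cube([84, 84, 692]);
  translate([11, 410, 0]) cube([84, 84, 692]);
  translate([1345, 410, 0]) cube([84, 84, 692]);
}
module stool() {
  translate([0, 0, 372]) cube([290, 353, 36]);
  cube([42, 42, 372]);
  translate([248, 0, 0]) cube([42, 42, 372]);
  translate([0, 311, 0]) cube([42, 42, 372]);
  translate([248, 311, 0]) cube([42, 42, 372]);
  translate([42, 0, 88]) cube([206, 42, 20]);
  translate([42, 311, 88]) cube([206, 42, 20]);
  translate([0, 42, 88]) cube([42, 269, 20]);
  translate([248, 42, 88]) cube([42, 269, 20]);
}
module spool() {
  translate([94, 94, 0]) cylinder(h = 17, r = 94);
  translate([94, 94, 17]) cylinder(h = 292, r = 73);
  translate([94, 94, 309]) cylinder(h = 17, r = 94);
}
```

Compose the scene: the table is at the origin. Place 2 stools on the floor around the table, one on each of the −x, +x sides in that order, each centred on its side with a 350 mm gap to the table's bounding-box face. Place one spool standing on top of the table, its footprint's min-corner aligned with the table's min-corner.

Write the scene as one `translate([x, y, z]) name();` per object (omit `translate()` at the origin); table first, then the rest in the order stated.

table();
translate([-640, 76, 0]) stool();
translate([1790, 76, 0]) stool();
translate([0, 0, 721]) spool();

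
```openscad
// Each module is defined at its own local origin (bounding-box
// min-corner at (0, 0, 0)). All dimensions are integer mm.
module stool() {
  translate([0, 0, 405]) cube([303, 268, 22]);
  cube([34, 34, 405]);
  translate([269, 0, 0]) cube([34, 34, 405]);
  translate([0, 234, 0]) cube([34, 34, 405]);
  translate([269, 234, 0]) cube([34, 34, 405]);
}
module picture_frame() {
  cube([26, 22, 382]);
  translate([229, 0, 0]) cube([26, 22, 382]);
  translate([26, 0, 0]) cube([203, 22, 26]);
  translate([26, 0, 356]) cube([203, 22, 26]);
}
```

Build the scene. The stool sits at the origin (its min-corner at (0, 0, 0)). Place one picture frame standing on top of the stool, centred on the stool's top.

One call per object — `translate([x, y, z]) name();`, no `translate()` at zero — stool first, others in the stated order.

stool();
translate([24, 123, 427]) picture_frame();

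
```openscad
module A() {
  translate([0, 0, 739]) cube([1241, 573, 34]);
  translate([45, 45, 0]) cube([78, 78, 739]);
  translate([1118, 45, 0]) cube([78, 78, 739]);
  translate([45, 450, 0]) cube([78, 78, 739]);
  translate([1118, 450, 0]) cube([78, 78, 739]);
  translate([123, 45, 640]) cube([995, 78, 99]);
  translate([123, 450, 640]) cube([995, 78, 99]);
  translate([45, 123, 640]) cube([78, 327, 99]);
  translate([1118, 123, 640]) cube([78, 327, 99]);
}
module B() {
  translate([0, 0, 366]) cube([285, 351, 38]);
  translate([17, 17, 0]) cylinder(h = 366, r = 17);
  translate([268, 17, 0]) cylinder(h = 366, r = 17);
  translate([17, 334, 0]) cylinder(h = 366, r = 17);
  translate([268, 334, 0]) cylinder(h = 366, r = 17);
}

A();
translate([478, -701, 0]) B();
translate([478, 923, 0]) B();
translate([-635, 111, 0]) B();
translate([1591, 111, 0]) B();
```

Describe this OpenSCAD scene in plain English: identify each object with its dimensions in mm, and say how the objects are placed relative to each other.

A is a table with a 1241×573 mm rectangular top, 34 mm thick, top surface at z = 773 mm, supported by four 78×78 mm square legs, each inset 45 mm from the nearest pair of top edges, running from the floor. Four apron rails, 78 mm thick and 99 mm tall, run between adjacent legs with their top edges flush with the underside of the top and their outer faces flush with the legs' outer faces.

B is a four-legged stool. The seat is 285×351 mm, 38 mm thick, top at z = 404 mm. It stands on four round legs, each 34 mm in diameter, from z = 0 to the seat underside, each leg's axis is inset half a diameter from the nearest pair of seat edges (so the leg's bounding box is flush with the corner).

Four stools sit around the table at the −y, +y, −x, +x sides.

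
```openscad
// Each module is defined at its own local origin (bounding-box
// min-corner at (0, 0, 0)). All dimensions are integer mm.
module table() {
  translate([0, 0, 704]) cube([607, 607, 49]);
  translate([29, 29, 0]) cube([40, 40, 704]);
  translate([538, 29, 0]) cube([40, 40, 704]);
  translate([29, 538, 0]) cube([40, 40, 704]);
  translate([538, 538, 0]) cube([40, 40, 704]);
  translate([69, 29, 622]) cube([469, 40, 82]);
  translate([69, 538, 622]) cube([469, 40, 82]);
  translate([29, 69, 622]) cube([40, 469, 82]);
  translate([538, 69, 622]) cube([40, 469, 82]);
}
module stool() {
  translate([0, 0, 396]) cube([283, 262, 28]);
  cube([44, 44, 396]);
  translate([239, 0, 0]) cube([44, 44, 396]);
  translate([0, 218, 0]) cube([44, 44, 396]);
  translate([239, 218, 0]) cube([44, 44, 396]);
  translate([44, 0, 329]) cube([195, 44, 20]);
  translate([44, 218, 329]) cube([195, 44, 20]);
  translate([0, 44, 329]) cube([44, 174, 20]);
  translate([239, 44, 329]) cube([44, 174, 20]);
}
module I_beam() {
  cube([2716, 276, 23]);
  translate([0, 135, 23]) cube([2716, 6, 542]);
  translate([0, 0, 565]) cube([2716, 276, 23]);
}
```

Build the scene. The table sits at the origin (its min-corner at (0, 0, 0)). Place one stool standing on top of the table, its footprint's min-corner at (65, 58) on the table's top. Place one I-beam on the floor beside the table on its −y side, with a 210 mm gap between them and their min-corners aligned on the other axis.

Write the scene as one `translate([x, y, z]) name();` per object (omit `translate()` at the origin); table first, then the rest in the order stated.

table();
translate([65, 58, 753]) stool();
translate([0, -486, 0]) I_beam();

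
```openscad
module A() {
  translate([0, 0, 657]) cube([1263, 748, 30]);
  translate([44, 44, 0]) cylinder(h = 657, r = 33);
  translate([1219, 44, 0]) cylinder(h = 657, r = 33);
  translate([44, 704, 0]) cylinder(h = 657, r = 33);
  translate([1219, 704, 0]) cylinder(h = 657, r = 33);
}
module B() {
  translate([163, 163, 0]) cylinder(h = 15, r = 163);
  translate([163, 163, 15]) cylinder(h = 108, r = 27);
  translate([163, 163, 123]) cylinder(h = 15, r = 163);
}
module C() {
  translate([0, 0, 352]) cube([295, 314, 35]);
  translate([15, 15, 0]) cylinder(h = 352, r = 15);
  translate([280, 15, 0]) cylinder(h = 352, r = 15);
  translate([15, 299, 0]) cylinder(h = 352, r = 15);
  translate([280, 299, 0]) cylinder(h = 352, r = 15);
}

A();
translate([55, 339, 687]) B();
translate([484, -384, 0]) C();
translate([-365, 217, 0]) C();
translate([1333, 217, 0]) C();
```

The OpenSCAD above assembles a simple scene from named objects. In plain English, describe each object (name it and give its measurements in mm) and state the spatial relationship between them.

A is a rectangular dining table. The top is 1263×748×30 mm with its upper surface at z = 687 mm. It stands on four round legs of 66 mm diameter, each leg's bounding box inset 11 mm from the nearest pair of top edges, running from the floor to the underside of the top.

B is a spool: two coaxial disc flanges of radius 163 mm and thickness 15 mm, joined by a core cylinder of radius 27 mm and height 108 mm. The lower flange rests on z = 0 and the three cylinders share a vertical axis.

C is a four-legged stool. The seat is a 295×314×35 mm slab whose top surface is at z = 387 mm; four round legs, each 30 mm in diameter, run from the floor (z = 0) to the underside of the seat, each leg's axis is inset half a diameter from the nearest pair of seat edges (so the leg's bounding box is flush with the corner).

The spool is on top of the table. Three stools sit around the table at the −y, −x, +x sides.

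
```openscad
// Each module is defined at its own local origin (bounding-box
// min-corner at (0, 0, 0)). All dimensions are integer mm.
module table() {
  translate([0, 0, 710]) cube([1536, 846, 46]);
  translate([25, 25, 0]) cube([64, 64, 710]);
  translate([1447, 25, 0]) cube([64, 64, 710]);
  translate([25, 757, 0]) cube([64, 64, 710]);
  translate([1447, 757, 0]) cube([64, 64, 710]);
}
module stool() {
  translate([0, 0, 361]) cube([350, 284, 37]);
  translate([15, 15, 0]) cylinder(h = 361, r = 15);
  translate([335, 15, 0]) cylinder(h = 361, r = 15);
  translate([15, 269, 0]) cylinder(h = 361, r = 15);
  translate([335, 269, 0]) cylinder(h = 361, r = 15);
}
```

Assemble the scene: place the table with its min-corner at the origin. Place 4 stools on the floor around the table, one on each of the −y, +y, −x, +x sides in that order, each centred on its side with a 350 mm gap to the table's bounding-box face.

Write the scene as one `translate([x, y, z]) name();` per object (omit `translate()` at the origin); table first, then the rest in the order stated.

table();
translate([593, -634, 0]) stool();
translate([593, 1196, 0]) stool();
translate([-700, 281, 0]) stool();
translate([1886, 281, 0]) stool();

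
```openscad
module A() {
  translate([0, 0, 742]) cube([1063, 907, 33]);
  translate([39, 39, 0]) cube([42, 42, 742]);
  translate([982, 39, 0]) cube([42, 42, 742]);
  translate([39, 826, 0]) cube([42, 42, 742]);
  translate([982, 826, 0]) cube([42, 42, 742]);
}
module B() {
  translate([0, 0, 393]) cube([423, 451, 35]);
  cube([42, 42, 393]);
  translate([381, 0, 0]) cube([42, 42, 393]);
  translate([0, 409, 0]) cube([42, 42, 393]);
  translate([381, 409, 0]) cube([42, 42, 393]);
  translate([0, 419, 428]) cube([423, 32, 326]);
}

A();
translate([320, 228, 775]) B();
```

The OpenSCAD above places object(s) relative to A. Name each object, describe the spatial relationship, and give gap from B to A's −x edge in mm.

The chair's min-x is at 320; the table's min-x is 0; gap = 320 mm.

A is a table. B is a chair. The chair is on top of the table, centred. The gap from the chair to the table's −x edge is 320 mm.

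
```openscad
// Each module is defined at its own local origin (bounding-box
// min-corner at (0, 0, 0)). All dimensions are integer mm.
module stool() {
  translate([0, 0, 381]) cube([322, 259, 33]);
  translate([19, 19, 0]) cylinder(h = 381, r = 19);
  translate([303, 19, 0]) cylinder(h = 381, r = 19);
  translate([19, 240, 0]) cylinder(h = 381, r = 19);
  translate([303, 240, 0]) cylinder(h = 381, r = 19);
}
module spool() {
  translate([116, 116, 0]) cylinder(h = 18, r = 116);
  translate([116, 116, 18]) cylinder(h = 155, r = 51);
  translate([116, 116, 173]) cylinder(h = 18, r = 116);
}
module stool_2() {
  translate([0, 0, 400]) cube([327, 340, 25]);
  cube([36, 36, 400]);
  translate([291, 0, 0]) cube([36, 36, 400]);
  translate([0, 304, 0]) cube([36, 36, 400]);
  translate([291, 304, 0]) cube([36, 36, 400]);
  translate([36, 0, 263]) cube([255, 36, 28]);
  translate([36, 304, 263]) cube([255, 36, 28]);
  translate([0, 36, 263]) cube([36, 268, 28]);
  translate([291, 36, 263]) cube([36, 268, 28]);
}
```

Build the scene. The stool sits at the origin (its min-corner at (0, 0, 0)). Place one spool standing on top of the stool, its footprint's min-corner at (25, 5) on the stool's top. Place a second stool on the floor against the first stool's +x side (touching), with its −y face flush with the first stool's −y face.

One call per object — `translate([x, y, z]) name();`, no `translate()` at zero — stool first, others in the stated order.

stool();
translate([25, 5, 414]) spool();
translate([322, 0, 0]) stool_2();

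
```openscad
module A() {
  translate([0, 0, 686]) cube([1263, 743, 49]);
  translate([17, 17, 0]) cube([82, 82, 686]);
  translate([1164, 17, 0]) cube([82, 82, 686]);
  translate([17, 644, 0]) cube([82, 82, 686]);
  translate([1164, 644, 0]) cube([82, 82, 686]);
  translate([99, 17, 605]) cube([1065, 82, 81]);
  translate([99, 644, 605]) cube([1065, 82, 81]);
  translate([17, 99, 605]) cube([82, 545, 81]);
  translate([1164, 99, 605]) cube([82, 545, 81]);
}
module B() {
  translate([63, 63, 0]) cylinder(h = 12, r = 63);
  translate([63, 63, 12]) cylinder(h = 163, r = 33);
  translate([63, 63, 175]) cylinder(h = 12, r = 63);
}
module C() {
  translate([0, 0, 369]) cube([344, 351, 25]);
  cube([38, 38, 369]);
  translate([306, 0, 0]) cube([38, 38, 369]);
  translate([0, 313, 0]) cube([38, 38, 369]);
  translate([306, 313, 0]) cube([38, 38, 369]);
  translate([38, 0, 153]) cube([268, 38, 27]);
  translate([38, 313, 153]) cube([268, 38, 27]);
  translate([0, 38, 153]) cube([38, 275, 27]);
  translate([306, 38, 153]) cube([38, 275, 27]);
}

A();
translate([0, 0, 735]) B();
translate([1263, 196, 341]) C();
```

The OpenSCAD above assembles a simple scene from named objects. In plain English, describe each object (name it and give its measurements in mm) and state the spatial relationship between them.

A is a table with a 1263×743 mm rectangular top, 49 mm thick, top surface at z = 735 mm, supported by four 82×82 mm square legs, each inset 17 mm from the nearest pair of top edges, running from the floor. Four apron rails, 82 mm thick and 81 mm tall, run between adjacent legs with their top edges flush with the underside of the top and their outer faces flush with the legs' outer faces.

B is a spool: two coaxial disc flanges of radius 63 mm and thickness 12 mm, joined by a core cylinder of radius 33 mm and height 163 mm. The lower flange rests on z = 0 and the three cylinders share a vertical axis.

C is a four-legged stool. The seat is 344×351 mm, 25 mm thick, top at z = 394 mm. It stands on four square legs, each 38×38 mm in cross-section, from z = 0 to the seat underside, each flush with a corner of the seat. Four stretchers, 38 mm wide and 27 mm tall, connect adjacent legs with their undersides at z = 153 mm, each running between the inner faces of the legs it joins and aligned with the legs' outer faces on the other axis.

The spool is on top of the table. The stool is beside the table with their tops flush at z = 735.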